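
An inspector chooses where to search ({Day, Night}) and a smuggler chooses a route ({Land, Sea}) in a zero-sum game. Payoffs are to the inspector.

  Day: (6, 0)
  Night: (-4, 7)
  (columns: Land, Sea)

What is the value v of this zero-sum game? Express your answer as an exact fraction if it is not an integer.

42/17

Row minima: Day → 0, Night → -4; maximin = 0.
Column maxima: Land → 6, Sea → 7; minimax = 6.
0 ≠ 6, so there is no saddle point; optimal play is mixed.
Let the inspector play Day with probability p. Expected payoff against Land: 6p + (-4)(1−p) = 10p − 4; against Sea: 0p + 7(1−p) = −7p + 7.
Setting these equal: 10p − 4 = −7p + 7 ⇒ 17p = 11 ⇒ p = 11/17, and the value is (10)·(11/17) − 4 = 42/17.
For the smuggler: with q = P(Land), equating Day's and Night's payoffs gives 6q = −11q + 7 ⇒ q = 7/17.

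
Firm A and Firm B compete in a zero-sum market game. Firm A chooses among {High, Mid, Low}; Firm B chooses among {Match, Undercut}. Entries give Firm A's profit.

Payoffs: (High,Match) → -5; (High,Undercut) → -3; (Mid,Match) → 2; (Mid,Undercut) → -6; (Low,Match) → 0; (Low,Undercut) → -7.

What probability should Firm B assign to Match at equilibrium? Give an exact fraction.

3/10

Row minima: High → -5, Mid → -6, Low → -7; maximin = -5.
Column maxima: Match → 2, Undercut → -3; minimax = -3.
-5 ≠ -3, so there is no saddle point; optimal play is mixed.
Low is strictly dominated by Mid, so Firm A never plays it.
On the remaining 2×2 (High, Mid vs Match, Undercut):
Let Firm A play High with probability p. Expected payoff against Match: (-5)p + 2(1−p) = −7p + 2; against Undercut: (-3)p + (-6)(1−p) = 3p − 6.
Setting these equal: −7p + 2 = 3p − 6 ⇒ −10p = -8 ⇒ p = 4/5, and the value is (-7)·(4/5) + 2 = -18/5.
For Firm B: with q = P(Match), equating High's and Mid's payoffs gives −2q − 3 = 8q − 6 ⇒ q = 3/10.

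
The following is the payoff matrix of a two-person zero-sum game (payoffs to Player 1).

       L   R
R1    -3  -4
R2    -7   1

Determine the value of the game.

-31/9

Row minima: R1 → -4, R2 → -7; maximin = -4.
Column maxima: L → -3, R → 1; minimax = -3.
-4 ≠ -3, so there is no saddle point; optimal play is mixed.
Let Player 1 play R1 with probability p. Expected payoff against L: (-3)p + (-7)(1−p) = 4p − 7; against R: (-4)p + 1(1−p) = −5p + 1.
Setting these equal: 4p − 7 = −5p + 1 ⇒ 9p = 8 ⇒ p = 8/9, and the value is (4)·(8/9) − 7 = -31/9.
For Player 2: with q = P(L), equating R1's and R2's payoffs gives q − 4 = −8q + 1 ⇒ q = 5/9.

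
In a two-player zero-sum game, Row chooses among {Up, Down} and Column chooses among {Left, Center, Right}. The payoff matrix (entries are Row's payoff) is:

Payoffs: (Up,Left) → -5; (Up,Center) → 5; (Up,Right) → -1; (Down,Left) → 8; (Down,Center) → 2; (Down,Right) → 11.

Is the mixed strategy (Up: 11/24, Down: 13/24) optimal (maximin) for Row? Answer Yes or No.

No

Against Left this mix gives (11/24)·(-5) + (13/24)·8 = 49/24.
Against Center this mix gives (11/24)·5 + (13/24)·2 = 27/8.
Against Right this mix gives (11/24)·(-1) + (13/24)·11 = 11/2.
Column will play Left, holding Row to 49/24. Shifting weight toward the row that does better against Left would raise this floor (the equalizing mix achieves 25/8 against both Left and Center), so the proposed strategy is not optimal.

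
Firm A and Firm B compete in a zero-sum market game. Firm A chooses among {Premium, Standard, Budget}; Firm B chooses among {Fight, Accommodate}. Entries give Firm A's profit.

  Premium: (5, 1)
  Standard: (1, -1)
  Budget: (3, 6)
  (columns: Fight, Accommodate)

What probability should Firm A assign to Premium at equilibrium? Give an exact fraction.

Row minima: Premium → 1, Standard → -1, Budget → 3; maximin = 3.
Column maxima: Fight → 5, Accommodate → 6; minimax = 5.
3 ≠ 5, so there is no saddle point; optimal play is mixed.
Standard is strictly dominated by Premium, so Firm A never plays it.
On the remaining 2×2 (Premium, Budget vs Fight, Accommodate):
Let Firm A play Premium with probability p. Expected payoff against Fight: 5p + 3(1−p) = 2p + 3; against Accommodate: 1p + 6(1−p) = −5p + 6.
Setting these equal: 2p + 3 = −5p + 6 ⇒ 7p = 3 ⇒ p = 3/7, and the value is (2)·(3/7) + 3 = 27/7.
For Firm B: with q = P(Fight), equating Premium's and Budget's payoffs gives 4q + 1 = −3q + 6 ⇒ q = 5/7.

3/7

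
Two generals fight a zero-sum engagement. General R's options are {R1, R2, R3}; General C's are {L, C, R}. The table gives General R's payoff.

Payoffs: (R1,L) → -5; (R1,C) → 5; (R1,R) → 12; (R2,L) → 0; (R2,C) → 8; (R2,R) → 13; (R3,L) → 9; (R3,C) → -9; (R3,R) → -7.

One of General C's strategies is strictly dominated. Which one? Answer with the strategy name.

R

C holds General R's payoff strictly below R in every row: 5 < 12, 8 < 13, -9 < -7.
So R is strictly dominated for General C.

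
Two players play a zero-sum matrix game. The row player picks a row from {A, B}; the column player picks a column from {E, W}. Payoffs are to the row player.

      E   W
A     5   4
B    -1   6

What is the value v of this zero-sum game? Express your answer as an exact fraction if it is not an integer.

Row minima: A → 4, B → -1; maximin = 4.
Column maxima: E → 5, W → 6; minimax = 5.
4 ≠ 5, so there is no saddle point; optimal play is mixed.
Let the row player play A with probability p. Expected payoff against E: 5p + (-1)(1−p) = 6p − 1; against W: 4p + 6(1−p) = −2p + 6.
Setting these equal: 6p − 1 = −2p + 6 ⇒ 8p = 7 ⇒ p = 7/8, and the value is (6)·(7/8) − 1 = 17/4.
For the column player: with q = P(E), equating A's and B's payoffs gives q + 4 = −7q + 6 ⇒ q = 1/4.

17/4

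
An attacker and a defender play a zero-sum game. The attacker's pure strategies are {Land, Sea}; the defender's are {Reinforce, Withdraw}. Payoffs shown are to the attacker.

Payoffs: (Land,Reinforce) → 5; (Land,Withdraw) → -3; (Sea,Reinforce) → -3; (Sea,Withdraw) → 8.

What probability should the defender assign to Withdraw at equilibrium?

Row minima: Land → -3, Sea → -3; maximin = -3.
Column maxima: Reinforce → 5, Withdraw → 8; minimax = 5.
-3 ≠ 5, so there is no saddle point; optimal play is mixed.
Let the attacker play Land with probability p. Expected payoff against Reinforce: 5p + (-3)(1−p) = 8p − 3; against Withdraw: (-3)p + 8(1−p) = −11p + 8.
Setting these equal: 8p − 3 = −11p + 8 ⇒ 19p = 11 ⇒ p = 11/19, and the value is (8)·(11/19) − 3 = 31/19.
For the defender: with q = P(Reinforce), equating Land's and Sea's payoffs gives 8q − 3 = −11q + 8 ⇒ q = 11/19.

8/19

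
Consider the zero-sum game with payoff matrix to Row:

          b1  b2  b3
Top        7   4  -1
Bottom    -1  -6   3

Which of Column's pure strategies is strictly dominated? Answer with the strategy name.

b2 holds Row's payoff strictly below b1 in every row: 4 < 7, -6 < -1.
So b1 is strictly dominated for Column.

b1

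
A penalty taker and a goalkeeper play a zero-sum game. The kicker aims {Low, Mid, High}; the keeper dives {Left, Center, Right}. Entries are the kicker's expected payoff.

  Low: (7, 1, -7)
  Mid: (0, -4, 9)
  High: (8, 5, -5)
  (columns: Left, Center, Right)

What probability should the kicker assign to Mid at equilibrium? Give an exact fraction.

Row minima: Low → -7, Mid → -4, High → -5; maximin = -4.
Column maxima: Left → 8, Center → 5, Right → 9; minimax = 5.
-4 ≠ 5, so there is no saddle point; optimal play is mixed.
Low is strictly dominated by High, so the kicker never plays it.
Left is strictly dominated by Center (it gives the kicker strictly more in every row), so the keeper never plays it.
On the remaining 2×2 (Mid, High vs Center, Right):
Let the kicker play Mid with probability p. Expected payoff against Center: (-4)p + 5(1−p) = −9p + 5; against Right: 9p + (-5)(1−p) = 14p − 5.
Setting these equal: −9p + 5 = 14p − 5 ⇒ −23p = -10 ⇒ p = 10/23, and the value is (-9)·(10/23) + 5 = 25/23.
For the keeper: with q = P(Center), equating Mid's and High's payoffs gives −13q + 9 = 10q − 5 ⇒ q = 14/23.

10/23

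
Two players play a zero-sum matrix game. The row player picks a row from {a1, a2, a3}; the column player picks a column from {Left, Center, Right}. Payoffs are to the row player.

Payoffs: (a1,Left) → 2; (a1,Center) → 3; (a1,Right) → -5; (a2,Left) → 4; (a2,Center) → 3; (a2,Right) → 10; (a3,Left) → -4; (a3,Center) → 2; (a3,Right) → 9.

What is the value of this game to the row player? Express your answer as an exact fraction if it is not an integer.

Row minima: a1 → -5, a2 → 3, a3 → -4; maximin = 3.
Column maxima: Left → 4, Center → 3, Right → 10; minimax = 3.
Since maximin = minimax = 3, there is a saddle point and the value is 3.

3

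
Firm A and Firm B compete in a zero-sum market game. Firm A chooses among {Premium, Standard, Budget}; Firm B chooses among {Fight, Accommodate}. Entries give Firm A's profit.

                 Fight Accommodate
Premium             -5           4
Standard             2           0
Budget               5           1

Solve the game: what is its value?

Row minima: Premium → -5, Standard → 0, Budget → 1; maximin = 1.
Column maxima: Fight → 5, Accommodate → 4; minimax = 4.
1 ≠ 4, so there is no saddle point; optimal play is mixed.
Standard is strictly dominated by Budget, so Firm A never plays it.
On the remaining 2×2 (Premium, Budget vs Fight, Accommodate):
Let Firm A play Premium with probability p. Expected payoff against Fight: (-5)p + 5(1−p) = −10p + 5; against Accommodate: 4p + 1(1−p) = 3p + 1.
Setting these equal: −10p + 5 = 3p + 1 ⇒ −13p = -4 ⇒ p = 4/13, and the value is (-10)·(4/13) + 5 = 25/13.
For Firm B: with q = P(Fight), equating Premium's and Budget's payoffs gives −9q + 4 = 4q + 1 ⇒ q = 3/13.

25/13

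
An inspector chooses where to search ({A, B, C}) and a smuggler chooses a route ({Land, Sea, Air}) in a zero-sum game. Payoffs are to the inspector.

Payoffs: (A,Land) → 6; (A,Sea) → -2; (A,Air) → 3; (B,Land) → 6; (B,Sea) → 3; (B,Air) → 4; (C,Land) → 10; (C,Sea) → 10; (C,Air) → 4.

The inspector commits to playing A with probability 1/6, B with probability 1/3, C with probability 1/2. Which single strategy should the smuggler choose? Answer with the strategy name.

If the smuggler plays Land, the inspector's expected payoff is (1/6)·6 + (1/3)·6 + (1/2)·10 = 8.
If the smuggler plays Sea, the inspector's expected payoff is (1/6)·(-2) + (1/3)·3 + (1/2)·10 = 17/3.
If the smuggler plays Air, the inspector's expected payoff is (1/6)·3 + (1/3)·4 + (1/2)·4 = 23/6.
The smuggler minimizes the inspector's payoff; the smallest is 23/6, so the best response is Air.

Air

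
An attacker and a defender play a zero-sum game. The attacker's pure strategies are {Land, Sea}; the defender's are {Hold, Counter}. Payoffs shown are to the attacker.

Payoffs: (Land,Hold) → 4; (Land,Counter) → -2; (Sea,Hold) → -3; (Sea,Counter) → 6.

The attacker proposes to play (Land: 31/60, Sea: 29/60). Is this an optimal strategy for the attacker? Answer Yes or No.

Against Hold this mix gives (31/60)·4 + (29/60)·(-3) = 37/60.
Against Counter this mix gives (31/60)·(-2) + (29/60)·6 = 28/15.
The defender will play Hold, holding the attacker to 37/60. Shifting weight toward the row that does better against Hold would raise this floor (the equalizing mix achieves 6/5 against both Hold and Counter), so the proposed strategy is not optimal.

No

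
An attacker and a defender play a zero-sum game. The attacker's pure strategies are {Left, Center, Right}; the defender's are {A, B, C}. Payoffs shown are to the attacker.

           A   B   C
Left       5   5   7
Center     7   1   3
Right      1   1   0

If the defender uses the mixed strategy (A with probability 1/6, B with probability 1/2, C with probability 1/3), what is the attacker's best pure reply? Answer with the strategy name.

Expected payoff of Left: (1/6)·5 + (1/2)·5 + (1/3)·7 = 17/3.
Expected payoff of Center: (1/6)·7 + (1/2)·1 + (1/3)·3 = 8/3.
Expected payoff of Right: (1/6)·1 + (1/2)·1 + (1/3)·0 = 2/3.
The largest is 17/3, so the attacker's best response is Left.

Left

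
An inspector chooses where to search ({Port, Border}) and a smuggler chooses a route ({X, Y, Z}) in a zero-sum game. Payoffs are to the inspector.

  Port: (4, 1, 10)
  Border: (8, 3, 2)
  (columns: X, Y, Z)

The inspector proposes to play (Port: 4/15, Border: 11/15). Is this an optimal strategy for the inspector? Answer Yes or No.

No

Against X this mix gives (4/15)·4 + (11/15)·8 = 104/15.
Against Y this mix gives (4/15)·1 + (11/15)·3 = 37/15.
Against Z this mix gives (4/15)·10 + (11/15)·2 = 62/15.
The smuggler will play Y, holding the inspector to 37/15. Shifting weight toward the row that does better against Y would raise this floor (the equalizing mix achieves 14/5 against both Y and Z), so the proposed strategy is not optimal.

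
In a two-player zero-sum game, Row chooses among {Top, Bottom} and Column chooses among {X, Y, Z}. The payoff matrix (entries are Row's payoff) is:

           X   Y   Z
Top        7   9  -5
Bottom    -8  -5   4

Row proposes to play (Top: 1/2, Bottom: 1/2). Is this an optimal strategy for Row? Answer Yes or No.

Yes

Against X this mix gives (1/2)·7 + (1/2)·(-8) = -1/2.
Against Y this mix gives (1/2)·9 + (1/2)·(-5) = 2.
Against Z this mix gives (1/2)·(-5) + (1/2)·4 = -1/2.
All of Column's active replies (X, Z) yield -1/2, and no column does worse for Row. The mix makes Column indifferent and guarantees -1/2, so it is optimal.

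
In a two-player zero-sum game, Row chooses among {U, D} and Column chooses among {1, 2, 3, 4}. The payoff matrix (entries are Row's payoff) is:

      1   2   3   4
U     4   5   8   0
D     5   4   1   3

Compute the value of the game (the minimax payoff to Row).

12/5

Row minima: U → 0, D → 1; maximin = 1.
Column maxima: 1 → 5, 2 → 5, 3 → 8, 4 → 3; minimax = 3.
1 ≠ 3, so there is no saddle point; optimal play is mixed.
1 is strictly dominated by 4 (it gives Row strictly more in every row), so Column never plays it.
2 is strictly dominated by 4 (it gives Row strictly more in every row), so Column never plays it.
On the remaining 2×2 (U, D vs 3, 4):
Let Row play U with probability p. Expected payoff against 3: 8p + 1(1−p) = 7p + 1; against 4: 0p + 3(1−p) = −3p + 3.
Setting these equal: 7p + 1 = −3p + 3 ⇒ 10p = 2 ⇒ p = 1/5, and the value is (7)·(1/5) + 1 = 12/5.
For Column: with q = P(3), equating U's and D's payoffs gives 8q = −2q + 3 ⇒ q = 3/10.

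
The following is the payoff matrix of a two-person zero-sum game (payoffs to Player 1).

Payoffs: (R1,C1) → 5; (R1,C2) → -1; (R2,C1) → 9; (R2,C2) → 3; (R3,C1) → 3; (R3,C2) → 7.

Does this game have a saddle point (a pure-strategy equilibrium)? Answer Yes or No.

Row minima: R1 → -1, R2 → 3, R3 → 3; maximin = 3.
Column maxima: C1 → 9, C2 → 7; minimax = 7.
3 ≠ 7, so no pure-strategy equilibrium exists.

No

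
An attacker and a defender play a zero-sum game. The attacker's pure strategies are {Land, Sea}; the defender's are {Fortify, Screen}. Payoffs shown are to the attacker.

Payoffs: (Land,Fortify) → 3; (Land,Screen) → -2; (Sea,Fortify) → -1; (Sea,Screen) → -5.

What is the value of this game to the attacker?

-2

Row minima: Land → -2, Sea → -5; maximin = -2.
Column maxima: Fortify → 3, Screen → -2; minimax = -2.
Since maximin = minimax = -2, there is a saddle point and the value is -2.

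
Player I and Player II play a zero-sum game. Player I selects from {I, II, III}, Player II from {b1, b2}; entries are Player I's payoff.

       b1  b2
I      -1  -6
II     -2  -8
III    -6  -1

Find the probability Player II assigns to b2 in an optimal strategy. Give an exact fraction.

Row minima: I → -6, II → -8, III → -6; maximin = -6.
Column maxima: b1 → -1, b2 → -1; minimax = -1.
-6 ≠ -1, so there is no saddle point; optimal play is mixed.
II is strictly dominated by I, so Player I never plays it.
On the remaining 2×2 (I, III vs b1, b2):
Let Player I play I with probability p. Expected payoff against b1: (-1)p + (-6)(1−p) = 5p − 6; against b2: (-6)p + (-1)(1−p) = −5p − 1.
Setting these equal: 5p − 6 = −5p − 1 ⇒ 10p = 5 ⇒ p = 1/2, and the value is (5)·(1/2) − 6 = -7/2.
For Player II: with q = P(b1), equating I's and III's payoffs gives 5q − 6 = −5q − 1 ⇒ q = 1/2.

1/2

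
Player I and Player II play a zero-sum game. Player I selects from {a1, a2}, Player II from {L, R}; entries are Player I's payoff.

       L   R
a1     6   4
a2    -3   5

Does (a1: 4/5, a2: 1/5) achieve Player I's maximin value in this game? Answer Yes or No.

Yes

Against L this mix gives (4/5)·6 + (1/5)·(-3) = 21/5.
Against R this mix gives (4/5)·4 + (1/5)·5 = 21/5.
All of Player II's active replies (L, R) yield 21/5, and no column does worse for Player I. The mix makes Player II indifferent and guarantees 21/5, so it is optimal.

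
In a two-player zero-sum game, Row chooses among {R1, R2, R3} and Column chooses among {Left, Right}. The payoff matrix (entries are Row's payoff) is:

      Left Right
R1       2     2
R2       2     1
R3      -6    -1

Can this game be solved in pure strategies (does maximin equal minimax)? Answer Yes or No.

Yes

Row minima: R1 → 2, R2 → 1, R3 → -6; maximin = 2.
Column maxima: Left → 2, Right → 2; minimax = 2.
maximin = minimax = 2, so a saddle point exists.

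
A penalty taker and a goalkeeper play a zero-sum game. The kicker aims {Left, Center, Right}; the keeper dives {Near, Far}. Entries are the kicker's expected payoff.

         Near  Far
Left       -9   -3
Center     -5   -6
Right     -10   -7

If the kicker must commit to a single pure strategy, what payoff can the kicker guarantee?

-6

Row minima: Left → -9, Center → -6, Right → -10.
The best of these is -6.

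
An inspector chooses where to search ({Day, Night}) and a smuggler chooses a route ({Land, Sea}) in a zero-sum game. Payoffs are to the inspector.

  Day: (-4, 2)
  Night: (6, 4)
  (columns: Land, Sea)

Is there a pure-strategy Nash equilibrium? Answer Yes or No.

Row minima: Day → -4, Night → 4; maximin = 4.
Column maxima: Land → 6, Sea → 4; minimax = 4.
maximin = minimax = 4, so a saddle point exists.

Yes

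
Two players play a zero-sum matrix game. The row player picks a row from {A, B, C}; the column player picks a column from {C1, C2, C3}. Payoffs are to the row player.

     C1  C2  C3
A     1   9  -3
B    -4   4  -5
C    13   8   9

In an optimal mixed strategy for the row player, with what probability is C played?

12/13

Row minima: A → -3, B → -5, C → 8; maximin = 8.
Column maxima: C1 → 13, C2 → 9, C3 → 9; minimax = 9.
8 ≠ 9, so there is no saddle point; optimal play is mixed.
B is strictly dominated by A, so the row player never plays it.
C1 is strictly dominated by C3 (it gives the row player strictly more in every row), so the column player never plays it.
On the remaining 2×2 (A, C vs C2, C3):
Let the row player play A with probability p. Expected payoff against C2: 9p + 8(1−p) = p + 8; against C3: (-3)p + 9(1−p) = −12p + 9.
Setting these equal: p + 8 = −12p + 9 ⇒ 13p = 1 ⇒ p = 1/13, and the value is (1)·(1/13) + 8 = 105/13.
For the column player: with q = P(C2), equating A's and C's payoffs gives 12q − 3 = −q + 9 ⇒ q = 12/13.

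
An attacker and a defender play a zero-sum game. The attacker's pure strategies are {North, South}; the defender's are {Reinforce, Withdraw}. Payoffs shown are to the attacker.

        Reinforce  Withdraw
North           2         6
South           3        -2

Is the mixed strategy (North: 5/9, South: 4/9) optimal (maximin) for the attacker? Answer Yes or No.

Against Reinforce this mix gives (5/9)·2 + (4/9)·3 = 22/9.
Against Withdraw this mix gives (5/9)·6 + (4/9)·(-2) = 22/9.
All of the defender's active replies (Reinforce, Withdraw) yield 22/9, and no column does worse for the attacker. The mix makes the defender indifferent and guarantees 22/9, so it is optimal.

Yes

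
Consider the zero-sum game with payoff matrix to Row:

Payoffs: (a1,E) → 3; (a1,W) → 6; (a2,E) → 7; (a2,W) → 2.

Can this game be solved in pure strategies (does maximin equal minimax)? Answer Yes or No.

Row minima: a1 → 3, a2 → 2; maximin = 3.
Column maxima: E → 7, W → 6; minimax = 6.
3 ≠ 6, so no pure-strategy equilibrium exists.

No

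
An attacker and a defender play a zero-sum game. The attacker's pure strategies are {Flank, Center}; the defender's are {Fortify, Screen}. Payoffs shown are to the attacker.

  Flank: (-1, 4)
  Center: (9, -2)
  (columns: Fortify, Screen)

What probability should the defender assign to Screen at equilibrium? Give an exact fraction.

Row minima: Flank → -1, Center → -2; maximin = -1.
Column maxima: Fortify → 9, Screen → 4; minimax = 4.
-1 ≠ 4, so there is no saddle point; optimal play is mixed.
Let the attacker play Flank with probability p. Expected payoff against Fortify: (-1)p + 9(1−p) = −10p + 9; against Screen: 4p + (-2)(1−p) = 6p − 2.
Setting these equal: −10p + 9 = 6p − 2 ⇒ −16p = -11 ⇒ p = 11/16, and the value is (-10)·(11/16) + 9 = 17/8.
For the defender: with q = P(Fortify), equating Flank's and Center's payoffs gives −5q + 4 = 11q − 2 ⇒ q = 3/8.

5/8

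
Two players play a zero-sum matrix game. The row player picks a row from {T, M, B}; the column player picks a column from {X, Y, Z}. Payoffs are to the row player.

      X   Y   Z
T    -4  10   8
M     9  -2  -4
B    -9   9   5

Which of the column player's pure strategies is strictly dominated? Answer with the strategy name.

Y

Z holds the row player's payoff strictly below Y in every row: 8 < 10, -4 < -2, 5 < 9.
So Y is strictly dominated for the column player.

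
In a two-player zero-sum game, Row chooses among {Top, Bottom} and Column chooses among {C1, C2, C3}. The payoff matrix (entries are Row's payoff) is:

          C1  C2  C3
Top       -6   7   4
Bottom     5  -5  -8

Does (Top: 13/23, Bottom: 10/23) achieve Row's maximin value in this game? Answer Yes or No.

Against C1 this mix gives (13/23)·(-6) + (10/23)·5 = -28/23.
Against C2 this mix gives (13/23)·7 + (10/23)·(-5) = 41/23.
Against C3 this mix gives (13/23)·4 + (10/23)·(-8) = -28/23.
All of Column's active replies (C1, C3) yield -28/23, and no column does worse for Row. The mix makes Column indifferent and guarantees -28/23, so it is optimal.

Yes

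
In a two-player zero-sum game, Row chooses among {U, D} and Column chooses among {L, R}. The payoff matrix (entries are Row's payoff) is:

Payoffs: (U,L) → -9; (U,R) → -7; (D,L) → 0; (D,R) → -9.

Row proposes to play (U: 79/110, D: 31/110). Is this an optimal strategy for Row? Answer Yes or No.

No

Against L this mix gives (79/110)·(-9) + (31/110)·0 = -711/110.
Against R this mix gives (79/110)·(-7) + (31/110)·(-9) = -416/55.
Column will play R, holding Row to -416/55. Shifting weight toward the row that does better against R would raise this floor (the equalizing mix achieves -81/11 against both R and L), so the proposed strategy is not optimal.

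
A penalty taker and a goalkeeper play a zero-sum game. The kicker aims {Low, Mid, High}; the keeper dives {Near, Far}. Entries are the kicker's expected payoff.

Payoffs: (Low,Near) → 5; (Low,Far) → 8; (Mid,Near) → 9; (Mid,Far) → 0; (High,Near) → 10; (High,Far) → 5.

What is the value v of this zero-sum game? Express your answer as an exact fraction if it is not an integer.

Row minima: Low → 5, Mid → 0, High → 5; maximin = 5.
Column maxima: Near → 10, Far → 8; minimax = 8.
5 ≠ 8, so there is no saddle point; optimal play is mixed.
Mid is strictly dominated by High, so the kicker never plays it.
On the remaining 2×2 (Low, High vs Near, Far):
Let the kicker play Low with probability p. Expected payoff against Near: 5p + 10(1−p) = −5p + 10; against Far: 8p + 5(1−p) = 3p + 5.
Setting these equal: −5p + 10 = 3p + 5 ⇒ −8p = -5 ⇒ p = 5/8, and the value is (-5)·(5/8) + 10 = 55/8.
For the keeper: with q = P(Near), equating Low's and High's payoffs gives −3q + 8 = 5q + 5 ⇒ q = 3/8.

55/8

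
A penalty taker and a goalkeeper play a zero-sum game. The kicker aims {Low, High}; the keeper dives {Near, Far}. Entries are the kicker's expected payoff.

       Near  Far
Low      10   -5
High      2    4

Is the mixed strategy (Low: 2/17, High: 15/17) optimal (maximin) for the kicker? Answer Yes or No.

Against Near this mix gives (2/17)·10 + (15/17)·2 = 50/17.
Against Far this mix gives (2/17)·(-5) + (15/17)·4 = 50/17.
All of the keeper's active replies (Near, Far) yield 50/17, and no column does worse for the kicker. The mix makes the keeper indifferent and guarantees 50/17, so it is optimal.

Yes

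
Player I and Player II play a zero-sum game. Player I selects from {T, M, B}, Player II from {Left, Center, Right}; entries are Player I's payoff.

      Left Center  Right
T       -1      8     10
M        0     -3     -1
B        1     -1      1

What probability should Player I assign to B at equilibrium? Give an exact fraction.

9/11

Row minima: T → -1, M → -3, B → -1; maximin = -1.
Column maxima: Left → 1, Center → 8, Right → 10; minimax = 1.
-1 ≠ 1, so there is no saddle point; optimal play is mixed.
M is strictly dominated by B, so Player I never plays it.
Right is strictly dominated by Center (it gives Player I strictly more in every row), so Player II never plays it.
On the remaining 2×2 (T, B vs Left, Center):
Let Player I play T with probability p. Expected payoff against Left: (-1)p + 1(1−p) = −2p + 1; against Center: 8p + (-1)(1−p) = 9p − 1.
Setting these equal: −2p + 1 = 9p − 1 ⇒ −11p = -2 ⇒ p = 2/11, and the value is (-2)·(2/11) + 1 = 7/11.
For Player II: with q = P(Left), equating T's and B's payoffs gives −9q + 8 = 2q − 1 ⇒ q = 9/11.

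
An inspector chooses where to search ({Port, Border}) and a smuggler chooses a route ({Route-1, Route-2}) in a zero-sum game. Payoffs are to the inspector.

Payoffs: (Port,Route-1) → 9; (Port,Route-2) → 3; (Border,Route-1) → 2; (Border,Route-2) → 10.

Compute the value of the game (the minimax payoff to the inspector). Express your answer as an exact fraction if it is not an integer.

6

Row minima: Port → 3, Border → 2; maximin = 3.
Column maxima: Route-1 → 9, Route-2 → 10; minimax = 9.
3 ≠ 9, so there is no saddle point; optimal play is mixed.
Let the inspector play Port with probability p. Expected payoff against Route-1: 9p + 2(1−p) = 7p + 2; against Route-2: 3p + 10(1−p) = −7p + 10.
Setting these equal: 7p + 2 = −7p + 10 ⇒ 14p = 8 ⇒ p = 4/7, and the value is (7)·(4/7) + 2 = 6.
For the smuggler: with q = P(Route-1), equating Port's and Border's payoffs gives 6q + 3 = −8q + 10 ⇒ q = 1/2.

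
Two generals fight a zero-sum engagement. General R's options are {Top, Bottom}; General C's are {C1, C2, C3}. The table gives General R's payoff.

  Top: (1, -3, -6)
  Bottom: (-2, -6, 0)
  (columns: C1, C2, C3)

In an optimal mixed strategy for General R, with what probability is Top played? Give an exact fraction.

Row minima: Top → -6, Bottom → -6; maximin = -6.
Column maxima: C1 → 1, C2 → -3, C3 → 0; minimax = -3.
-6 ≠ -3, so there is no saddle point; optimal play is mixed.
C1 is strictly dominated by C2 (it gives General R strictly more in every row), so General C never plays it.
On the remaining 2×2 (Top, Bottom vs C2, C3):
Let General R play Top with probability p. Expected payoff against C2: (-3)p + (-6)(1−p) = 3p − 6; against C3: (-6)p + 0(1−p) = −6p.
Setting these equal: 3p − 6 = −6p ⇒ 9p = 6 ⇒ p = 2/3, and the value is (3)·(2/3) − 6 = -4.
For General C: with q = P(C2), equating Top's and Bottom's payoffs gives 3q − 6 = −6q ⇒ q = 2/3.

2/3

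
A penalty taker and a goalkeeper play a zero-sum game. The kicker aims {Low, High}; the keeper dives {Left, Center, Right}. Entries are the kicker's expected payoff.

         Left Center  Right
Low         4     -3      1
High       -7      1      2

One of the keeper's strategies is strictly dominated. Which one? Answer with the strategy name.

Center holds the kicker's payoff strictly below Right in every row: -3 < 1, 1 < 2.
So Right is strictly dominated for the keeper.

Right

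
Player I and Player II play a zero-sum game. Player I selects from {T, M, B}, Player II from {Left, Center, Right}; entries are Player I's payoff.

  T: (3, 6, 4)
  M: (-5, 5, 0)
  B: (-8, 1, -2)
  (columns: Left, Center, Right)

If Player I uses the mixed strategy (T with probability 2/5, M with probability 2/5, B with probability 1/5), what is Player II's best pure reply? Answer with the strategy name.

Left

If Player II plays Left, Player I's expected payoff is (2/5)·3 + (2/5)·(-5) + (1/5)·(-8) = -12/5.
If Player II plays Center, Player I's expected payoff is (2/5)·6 + (2/5)·5 + (1/5)·1 = 23/5.
If Player II plays Right, Player I's expected payoff is (2/5)·4 + (2/5)·0 + (1/5)·(-2) = 6/5.
Player II minimizes Player I's payoff; the smallest is -12/5, so the best response is Left.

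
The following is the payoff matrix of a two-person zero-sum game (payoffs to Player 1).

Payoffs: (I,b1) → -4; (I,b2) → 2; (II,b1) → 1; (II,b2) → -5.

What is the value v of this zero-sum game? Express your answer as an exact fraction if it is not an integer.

Row minima: I → -4, II → -5; maximin = -4.
Column maxima: b1 → 1, b2 → 2; minimax = 1.
-4 ≠ 1, so there is no saddle point; optimal play is mixed.
Let Player 1 play I with probability p. Expected payoff against b1: (-4)p + 1(1−p) = −5p + 1; against b2: 2p + (-5)(1−p) = 7p − 5.
Setting these equal: −5p + 1 = 7p − 5 ⇒ −12p = -6 ⇒ p = 1/2, and the value is (-5)·(1/2) + 1 = -3/2.
For Player 2: with q = P(b1), equating I's and II's payoffs gives −6q + 2 = 6q − 5 ⇒ q = 7/12.

-3/2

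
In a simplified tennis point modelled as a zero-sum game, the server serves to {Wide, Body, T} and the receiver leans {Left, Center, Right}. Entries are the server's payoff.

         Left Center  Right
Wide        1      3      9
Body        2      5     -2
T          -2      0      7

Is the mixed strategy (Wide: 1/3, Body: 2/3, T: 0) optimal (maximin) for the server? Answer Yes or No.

Yes

Against Left this mix gives (1/3)·1 + (2/3)·2 = 5/3.
Against Center this mix gives (1/3)·3 + (2/3)·5 = 13/3.
Against Right this mix gives (1/3)·9 + (2/3)·(-2) = 5/3.
All of the receiver's active replies (Left, Right) yield 5/3, and no column does worse for the server. The mix makes the receiver indifferent and guarantees 5/3, so it is optimal.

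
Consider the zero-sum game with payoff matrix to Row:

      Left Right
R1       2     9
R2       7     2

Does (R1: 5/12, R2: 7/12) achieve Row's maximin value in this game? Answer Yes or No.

Against Left this mix gives (5/12)·2 + (7/12)·7 = 59/12.
Against Right this mix gives (5/12)·9 + (7/12)·2 = 59/12.
All of Column's active replies (Left, Right) yield 59/12, and no column does worse for Row. The mix makes Column indifferent and guarantees 59/12, so it is optimal.

Yes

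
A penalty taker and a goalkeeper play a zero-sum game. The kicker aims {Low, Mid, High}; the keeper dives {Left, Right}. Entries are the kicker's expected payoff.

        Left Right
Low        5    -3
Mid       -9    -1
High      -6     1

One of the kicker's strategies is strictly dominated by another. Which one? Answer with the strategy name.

Mid

High gives a strictly higher payoff than Mid against every column: -6 > -9, 1 > -1.
So Mid is strictly dominated and the kicker never plays it.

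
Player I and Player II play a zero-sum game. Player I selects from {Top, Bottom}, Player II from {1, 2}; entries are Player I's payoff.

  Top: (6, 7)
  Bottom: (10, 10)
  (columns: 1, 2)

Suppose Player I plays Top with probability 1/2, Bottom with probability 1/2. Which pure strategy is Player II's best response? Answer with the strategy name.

If Player II plays 1, Player I's expected payoff is (1/2)·6 + (1/2)·10 = 8.
If Player II plays 2, Player I's expected payoff is (1/2)·7 + (1/2)·10 = 17/2.
Player II minimizes Player I's payoff; the smallest is 8, so the best response is 1.

1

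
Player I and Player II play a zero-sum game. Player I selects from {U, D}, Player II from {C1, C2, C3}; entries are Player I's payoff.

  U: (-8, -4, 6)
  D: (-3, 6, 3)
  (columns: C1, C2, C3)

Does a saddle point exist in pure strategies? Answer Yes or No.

Row minima: U → -8, D → -3; maximin = -3.
Column maxima: C1 → -3, C2 → 6, C3 → 6; minimax = -3.
maximin = minimax = -3, so a saddle point exists.

Yes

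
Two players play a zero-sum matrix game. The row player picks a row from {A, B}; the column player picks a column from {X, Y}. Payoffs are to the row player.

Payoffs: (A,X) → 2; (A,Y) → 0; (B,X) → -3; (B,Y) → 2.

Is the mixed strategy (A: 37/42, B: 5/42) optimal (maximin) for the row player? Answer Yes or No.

No

Against X this mix gives (37/42)·2 + (5/42)·(-3) = 59/42.
Against Y this mix gives (37/42)·0 + (5/42)·2 = 5/21.
The column player will play Y, holding the row player to 5/21. Shifting weight toward the row that does better against Y would raise this floor (the equalizing mix achieves 4/7 against both Y and X), so the proposed strategy is not optimal.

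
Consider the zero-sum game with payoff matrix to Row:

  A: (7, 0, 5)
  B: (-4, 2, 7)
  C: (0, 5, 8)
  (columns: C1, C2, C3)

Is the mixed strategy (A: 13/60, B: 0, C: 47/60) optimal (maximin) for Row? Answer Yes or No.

No

Against C1 this mix gives (13/60)·7 + (47/60)·0 = 91/60.
Against C2 this mix gives (13/60)·0 + (47/60)·5 = 47/12.
Against C3 this mix gives (13/60)·5 + (47/60)·8 = 147/20.
Column will play C1, holding Row to 91/60. Shifting weight toward the row that does better against C1 would raise this floor (the equalizing mix achieves 35/12 against both C1 and C2), so the proposed strategy is not optimal.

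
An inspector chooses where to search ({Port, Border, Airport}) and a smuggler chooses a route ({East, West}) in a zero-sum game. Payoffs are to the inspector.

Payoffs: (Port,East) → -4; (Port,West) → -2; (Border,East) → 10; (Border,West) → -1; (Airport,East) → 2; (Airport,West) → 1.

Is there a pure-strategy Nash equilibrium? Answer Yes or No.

Row minima: Port → -4, Border → -1, Airport → 1; maximin = 1.
Column maxima: East → 10, West → 1; minimax = 1.
maximin = minimax = 1, so a saddle point exists.

Yes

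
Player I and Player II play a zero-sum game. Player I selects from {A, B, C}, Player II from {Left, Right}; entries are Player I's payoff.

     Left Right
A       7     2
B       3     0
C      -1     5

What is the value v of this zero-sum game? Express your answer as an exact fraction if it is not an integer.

Row minima: A → 2, B → 0, C → -1; maximin = 2.
Column maxima: Left → 7, Right → 5; minimax = 5.
2 ≠ 5, so there is no saddle point; optimal play is mixed.
B is strictly dominated by A, so Player I never plays it.
On the remaining 2×2 (A, C vs Left, Right):
Let Player I play A with probability p. Expected payoff against Left: 7p + (-1)(1−p) = 8p − 1; against Right: 2p + 5(1−p) = −3p + 5.
Setting these equal: 8p − 1 = −3p + 5 ⇒ 11p = 6 ⇒ p = 6/11, and the value is (8)·(6/11) − 1 = 37/11.
For Player II: with q = P(Left), equating A's and C's payoffs gives 5q + 2 = −6q + 5 ⇒ q = 3/11.

37/11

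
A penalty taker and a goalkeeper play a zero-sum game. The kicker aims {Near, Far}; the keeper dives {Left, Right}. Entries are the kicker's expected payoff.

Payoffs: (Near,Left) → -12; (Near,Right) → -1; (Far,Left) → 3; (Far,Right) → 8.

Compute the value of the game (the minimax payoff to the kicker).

3

Row minima: Near → -12, Far → 3; maximin = 3.
Column maxima: Left → 3, Right → 8; minimax = 3.
Since maximin = minimax = 3, there is a saddle point and the value is 3.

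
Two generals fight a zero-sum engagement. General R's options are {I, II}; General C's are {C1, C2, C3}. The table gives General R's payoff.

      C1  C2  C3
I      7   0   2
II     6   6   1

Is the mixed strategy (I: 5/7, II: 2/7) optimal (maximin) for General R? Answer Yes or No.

Yes

Against C1 this mix gives (5/7)·7 + (2/7)·6 = 47/7.
Against C2 this mix gives (5/7)·0 + (2/7)·6 = 12/7.
Against C3 this mix gives (5/7)·2 + (2/7)·1 = 12/7.
All of General C's active replies (C2, C3) yield 12/7, and no column does worse for General R. The mix makes General C indifferent and guarantees 12/7, so it is optimal.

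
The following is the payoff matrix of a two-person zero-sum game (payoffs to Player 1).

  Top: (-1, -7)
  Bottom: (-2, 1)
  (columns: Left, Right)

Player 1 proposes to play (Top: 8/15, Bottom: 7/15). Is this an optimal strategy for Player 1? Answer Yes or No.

Against Left this mix gives (8/15)·(-1) + (7/15)·(-2) = -22/15.
Against Right this mix gives (8/15)·(-7) + (7/15)·1 = -49/15.
Player 2 will play Right, holding Player 1 to -49/15. Shifting weight toward the row that does better against Right would raise this floor (the equalizing mix achieves -5/3 against both Right and Left), so the proposed strategy is not optimal.

No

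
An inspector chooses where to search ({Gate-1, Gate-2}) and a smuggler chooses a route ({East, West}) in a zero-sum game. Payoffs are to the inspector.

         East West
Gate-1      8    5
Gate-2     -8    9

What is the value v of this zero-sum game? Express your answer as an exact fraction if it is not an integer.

28/5

Row minima: Gate-1 → 5, Gate-2 → -8; maximin = 5.
Column maxima: East → 8, West → 9; minimax = 8.
5 ≠ 8, so there is no saddle point; optimal play is mixed.
Let the inspector play Gate-1 with probability p. Expected payoff against East: 8p + (-8)(1−p) = 16p − 8; against West: 5p + 9(1−p) = −4p + 9.
Setting these equal: 16p − 8 = −4p + 9 ⇒ 20p = 17 ⇒ p = 17/20, and the value is (16)·(17/20) − 8 = 28/5.
For the smuggler: with q = P(East), equating Gate-1's and Gate-2's payoffs gives 3q + 5 = −17q + 9 ⇒ q = 1/5.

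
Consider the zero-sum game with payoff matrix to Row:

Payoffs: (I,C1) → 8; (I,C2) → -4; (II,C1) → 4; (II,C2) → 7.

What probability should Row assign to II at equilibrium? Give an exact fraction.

Row minima: I → -4, II → 4; maximin = 4.
Column maxima: C1 → 8, C2 → 7; minimax = 7.
4 ≠ 7, so there is no saddle point; optimal play is mixed.
Let Row play I with probability p. Expected payoff against C1: 8p + 4(1−p) = 4p + 4; against C2: (-4)p + 7(1−p) = −11p + 7.
Setting these equal: 4p + 4 = −11p + 7 ⇒ 15p = 3 ⇒ p = 1/5, and the value is (4)·(1/5) + 4 = 24/5.
For Column: with q = P(C1), equating I's and II's payoffs gives 12q − 4 = −3q + 7 ⇒ q = 11/15.

4/5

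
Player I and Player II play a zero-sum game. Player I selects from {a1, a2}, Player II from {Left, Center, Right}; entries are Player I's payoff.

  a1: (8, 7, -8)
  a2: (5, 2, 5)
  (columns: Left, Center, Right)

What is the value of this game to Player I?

Row minima: a1 → -8, a2 → 2; maximin = 2.
Column maxima: Left → 8, Center → 7, Right → 5; minimax = 5.
2 ≠ 5, so there is no saddle point; optimal play is mixed.
Left is strictly dominated by Center (it gives Player I strictly more in every row), so Player II never plays it.
On the remaining 2×2 (a1, a2 vs Center, Right):
Let Player I play a1 with probability p. Expected payoff against Center: 7p + 2(1−p) = 5p + 2; against Right: (-8)p + 5(1−p) = −13p + 5.
Setting these equal: 5p + 2 = −13p + 5 ⇒ 18p = 3 ⇒ p = 1/6, and the value is (5)·(1/6) + 2 = 17/6.
For Player II: with q = P(Center), equating a1's and a2's payoffs gives 15q − 8 = −3q + 5 ⇒ q = 13/18.

17/6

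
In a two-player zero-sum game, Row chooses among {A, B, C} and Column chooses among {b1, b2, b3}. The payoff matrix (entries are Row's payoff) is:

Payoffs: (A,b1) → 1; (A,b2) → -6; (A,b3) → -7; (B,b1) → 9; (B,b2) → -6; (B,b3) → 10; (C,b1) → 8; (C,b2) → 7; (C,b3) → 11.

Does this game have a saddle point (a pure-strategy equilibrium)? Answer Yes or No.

Yes

Row minima: A → -7, B → -6, C → 7; maximin = 7.
Column maxima: b1 → 9, b2 → 7, b3 → 11; minimax = 7.
maximin = minimax = 7, so a saddle point exists.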